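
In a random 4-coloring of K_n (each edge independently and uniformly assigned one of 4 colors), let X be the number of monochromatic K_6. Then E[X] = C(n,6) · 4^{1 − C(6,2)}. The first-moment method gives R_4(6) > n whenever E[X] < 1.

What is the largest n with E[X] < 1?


We need C(n, 6) · 4^{1 − 15} < 1, i.e. C(n, 6) < 4^{15 − 1} = 268435456.
Check values of n near the boundary:
  n = 73: C(73, 6) = 170230452; 170230452 < 268435456? YES
  n = 74: C(74, 6) = 185250786; 185250786 < 268435456? YES
  n = 75: C(75, 6) = 201359550; 201359550 < 268435456? YES
  n = 76: C(76, 6) = 218618940; 218618940 < 268435456? YES
  n = 77: C(77, 6) = 237093780; 237093780 < 268435456? YES
  n = 78: C(78, 6) = 256851595; 256851595 < 268435456? YES
  n = 79: C(79, 6) = 277962685; 277962685 < 268435456? NO
The largest n with C(n, 6) < 268435456 is n = 78 (where E[X] = 256851595/268435456 ≈ 0.956847). Hence R_4(6) > 78, i.e. R_4(6) ≥ 79.

Largest n = 78; hence R_4(6) > 78.


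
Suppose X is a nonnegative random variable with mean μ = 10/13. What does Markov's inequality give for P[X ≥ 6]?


μ = E[X] = 10/13, a = 6.
Markov: P[X ≥ 6] ≤ μ/a = (10/13)/6 = 5/39.
Numerically: ≈ 0.128.
(Since a = 6 > μ = 0.769, the bound 5/39 is < 1 and informative.)

P[X ≥ 6] ≤ 5/39 ≈ 0.128.


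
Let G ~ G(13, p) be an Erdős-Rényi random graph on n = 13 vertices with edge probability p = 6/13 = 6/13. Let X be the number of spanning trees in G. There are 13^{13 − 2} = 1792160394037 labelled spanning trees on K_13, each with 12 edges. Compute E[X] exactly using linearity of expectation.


K_13 has 13^{13 − 2} = 1792160394037 labelled spanning trees.
For each such spanning tree H, let X_H = 1 if all 12 edges of H are present in G. Then P[X_H = 1] = p^{12} = (6/13)^{12} = 2176782336/23298085122481.
Summing the indicators: E[X] = Σ_H E[X_H] = 1792160394037 · p^{12} = 1792160394037 · 2176782336/23298085122481 = 2176782336/13.
Numerically: E[X] ≈ 1.6744e+08.

E[X] = 1792160394037 · (6/13)^{12} = 2176782336/13 ≈ 1.6744e+08.


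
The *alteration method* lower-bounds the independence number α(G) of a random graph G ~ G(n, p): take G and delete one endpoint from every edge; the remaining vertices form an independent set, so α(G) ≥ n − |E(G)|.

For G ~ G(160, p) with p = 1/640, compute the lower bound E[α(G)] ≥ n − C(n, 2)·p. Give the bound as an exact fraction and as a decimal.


E[|E(G)|] = C(160, 2)·p = 12720 · (1/640) = 159/8.
E[α(G)] ≥ n − E[|E(G)|] = 160 − 159/8 = 1121/8.
Numerically: ≈ 140.1250.
(This is only a lower bound; the true E[α(G)] may be larger.)

E[α(G)] ≥ 1121/8 ≈ 140.1250.


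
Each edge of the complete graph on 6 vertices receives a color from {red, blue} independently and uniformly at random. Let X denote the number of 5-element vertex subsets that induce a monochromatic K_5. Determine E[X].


Let X = Σ_S X_S over the C(6, 5) = 6 subsets S of size 5, where X_S = 1 if the K_5 on S is monochromatic.
For a fixed S, the K_5 on S has C(5, 2) = 10 edges. P[all 10 edges red] = (1/2)^10, and likewise for blue, so P[monochromatic] = 2·(1/2)^10 = 2^{1 − 10} = 1/512.
By linearity: E[X] = C(6, 5) · 2^{1 − 10} = 6 · 1/512 = 3/256.
Numerically: E[X] ≈ 0.01172.

E[X] = C(6,5)·2^(1−C(5,2)) = 3/256 ≈ 0.01172.


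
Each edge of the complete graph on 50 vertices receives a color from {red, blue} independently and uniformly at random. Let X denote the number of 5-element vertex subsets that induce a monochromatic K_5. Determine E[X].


Let X = Σ_S X_S over the C(50, 5) = 2118760 subsets S of size 5, where X_S = 1 if the K_5 on S is monochromatic.
For a fixed S, the K_5 on S has C(5, 2) = 10 edges. P[all 10 edges red] = (1/2)^10, and likewise for blue, so P[monochromatic] = 2·(1/2)^10 = 2^{1 − 10} = 1/512.
By linearity of expectation: E[X] = C(50, 5) · 2^{1 − 10} = 2118760 · 1/512 = 264845/64.
Numerically: E[X] ≈ 4138.203125.

E[X] = C(50,5)·2^(1−C(5,2)) = 264845/64 ≈ 4138.203125.


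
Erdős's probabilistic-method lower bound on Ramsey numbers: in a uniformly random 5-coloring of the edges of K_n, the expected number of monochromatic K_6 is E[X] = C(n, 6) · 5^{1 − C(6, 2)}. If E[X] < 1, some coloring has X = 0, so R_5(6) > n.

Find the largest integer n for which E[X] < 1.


We need C(n, 6) · 5^{1 − 15} < 1, i.e. C(n, 6) < 5^{15 − 1} = 6103515625.
Check values of n near the boundary:
  n = 127: C(127, 6) = 5169379425; 5169379425 < 6103515625? YES
  n = 128: C(128, 6) = 5423611200; 5423611200 < 6103515625? YES
  n = 129: C(129, 6) = 5688177600; 5688177600 < 6103515625? YES
  n = 130: C(130, 6) = 5963412000; 5963412000 < 6103515625? YES
  n = 131: C(131, 6) = 6249655776; 6249655776 < 6103515625? NO
The largest n with C(n, 6) < 6103515625 is n = 130 (where E[X] = 47707296/48828125 ≈ 0.9770). Hence R_5(6) > 130, i.e. R_5(6) ≥ 131.

Largest n = 130; hence R_5(6) > 130.


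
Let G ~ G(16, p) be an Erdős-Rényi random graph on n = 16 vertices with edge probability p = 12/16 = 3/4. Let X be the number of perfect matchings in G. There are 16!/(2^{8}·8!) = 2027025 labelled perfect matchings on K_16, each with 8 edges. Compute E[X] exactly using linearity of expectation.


K_16 has 16!/(2^{8}·8!) = 2027025 labelled perfect matchings.
For each such perfect matching H, let X_H = 1 if all 8 edges of H are present in G. Then P[X_H = 1] = p^{8} = (3/4)^{8} = 6561/65536.
By linearity of expectation: E[X] = Σ_H E[X_H] = 2027025 · p^{8} = 2027025 · 6561/65536 = 13299311025/65536.
Numerically: E[X] ≈ 2.0293e+05.

E[X] = 2027025 · (3/4)^{8} = 13299311025/65536 ≈ 2.0293e+05.


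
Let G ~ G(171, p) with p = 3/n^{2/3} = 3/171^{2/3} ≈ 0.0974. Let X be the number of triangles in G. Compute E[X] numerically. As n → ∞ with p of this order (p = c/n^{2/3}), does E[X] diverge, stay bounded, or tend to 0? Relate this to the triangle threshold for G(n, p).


Number of potential triangles: C(171, 3) = 818805.
Each occurs with probability p³ ≈ (0.0974)³ ≈ 9.23361e-04.
By linearity: E[X] = C(171, 3)·p³ ≈ 818805 · 9.23361e-04 ≈ 756.053.
Since α = 2/3 < 1, p = c/n^{2/3} ≫ 1/n is above the triangle threshold p ~ 1/n. Asymptotically E[X] ~ (c³/6)·n^{3(1−α)} = (3³/6)·n^{1} → ∞; triangles are abundant w.h.p.

E[X] ≈ 756.053; in regime p = Θ(1/n^{2/3}) E[X] diverges (above the triangle threshold p ~ 1/n).


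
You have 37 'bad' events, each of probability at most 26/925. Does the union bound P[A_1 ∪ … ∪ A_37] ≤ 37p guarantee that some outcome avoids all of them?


Union bound: P[∪_{i=1}^{37} A_i] ≤ Σ_i P[A_i] ≤ 37·p = 37·(26/925) = 26/25.
Numerically: 26/25 ≈ 1.040000.
Is 26/25 < 1? NO.
Since the bound 26/25 is ≥ 1, the union bound is uninformative here; it does NOT by itself certify existence.

37·p = 26/25 ≈ 1.040000; existence NOT certified by the union bound.


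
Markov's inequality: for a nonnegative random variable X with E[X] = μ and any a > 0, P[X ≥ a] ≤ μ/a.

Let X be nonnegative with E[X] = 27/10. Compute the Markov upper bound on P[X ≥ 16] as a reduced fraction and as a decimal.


μ = E[X] = 27/10, a = 16.
Markov: P[X ≥ 16] ≤ μ/a = (27/10)/16 = 27/160.
Numerically: ≈ 0.168750.
(Since a = 16 > μ = 2.700000, the bound 27/160 is < 1 and informative.)

P[X ≥ 16] ≤ 27/160 ≈ 0.168750.


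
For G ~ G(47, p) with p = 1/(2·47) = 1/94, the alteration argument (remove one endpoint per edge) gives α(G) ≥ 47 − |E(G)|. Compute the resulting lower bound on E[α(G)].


E[|E(G)|] = C(47, 2)·p = 1081 · (1/94) = 23/2.
E[α(G)] ≥ n − E[|E(G)|] = 47 − 23/2 = 71/2.
Numerically: ≈ 35.5000.
(This is only a lower bound; the true E[α(G)] may be larger.)

E[α(G)] ≥ 71/2 ≈ 35.5000.


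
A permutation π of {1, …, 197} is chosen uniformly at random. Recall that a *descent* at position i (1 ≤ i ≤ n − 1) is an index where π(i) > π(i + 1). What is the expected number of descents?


Write X = Σ X_I over i = 1, …, 196, with X_I the indicator of one descent.
There are 196 indicators.
For each fixed i, the pair (π(i), π(i+1)) is a uniformly random ordered pair of distinct values from {1, …, 197}; by symmetry P[π(i) > π(i+1)] = 1/2.
By linearity: E[X] = 196 · (1/2) = (197 − 1) · (1/2) = 98 ≈ 98.000.

E[X] = 98 = 98.000.


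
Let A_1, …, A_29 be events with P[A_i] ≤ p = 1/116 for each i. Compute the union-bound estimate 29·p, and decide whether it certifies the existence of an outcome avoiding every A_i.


Union bound: P[∪_{i=1}^{29} A_i] ≤ Σ_i P[A_i] ≤ 29·p = 29·(1/116) = 1/4.
Numerically: 1/4 ≈ 0.250.
Is 1/4 < 1? YES.
Since P[∪ A_i] ≤ 1/4 < 1, the complement has P[∩ A_i^c] ≥ 1 − 1/4 = 3/4 > 0, so some outcome avoids every A_i.

29·p = 1/4 ≈ 0.250; existence CERTIFIED by the union bound.


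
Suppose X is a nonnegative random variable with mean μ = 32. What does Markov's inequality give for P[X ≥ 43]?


μ = E[X] = 32, a = 43.
Markov: P[X ≥ 43] ≤ μ/a = (32)/43 = 32/43.
Numerically: ≈ 0.744186.
(Since a = 43 > μ = 32.000000, the bound 32/43 is < 1 and informative.)

P[X ≥ 43] ≤ 32/43 ≈ 0.744186.


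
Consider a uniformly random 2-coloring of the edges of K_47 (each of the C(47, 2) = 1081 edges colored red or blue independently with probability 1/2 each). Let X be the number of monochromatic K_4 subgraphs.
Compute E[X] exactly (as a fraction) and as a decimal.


Let X = Σ_S X_S over the C(47, 4) = 178365 subsets S of size 4, where X_S = 1 if the K_4 on S is monochromatic.
For a fixed S, the K_4 on S has C(4, 2) = 6 edges. P[all 6 edges red] = (1/2)^6, and likewise for blue, so P[monochromatic] = 2·(1/2)^6 = 2^{1 − 6} = 1/32.
By linearity: E[X] = C(47, 4) · 2^{1 − 6} = 178365 · 1/32 = 178365/32.
Numerically: E[X] ≈ 5573.9062.

E[X] = C(47,4)·2^(1−C(4,2)) = 178365/32 ≈ 5573.9062.


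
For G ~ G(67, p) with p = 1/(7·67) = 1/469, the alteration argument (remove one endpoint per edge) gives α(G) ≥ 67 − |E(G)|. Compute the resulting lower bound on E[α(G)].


E[|E(G)|] = C(67, 2)·p = 2211 · (1/469) = 33/7.
E[α(G)] ≥ n − E[|E(G)|] = 67 − 33/7 = 436/7.
Numerically: ≈ 62.286.
(This is only a lower bound; the true E[α(G)] may be larger.)

E[α(G)] ≥ 436/7 ≈ 62.286.


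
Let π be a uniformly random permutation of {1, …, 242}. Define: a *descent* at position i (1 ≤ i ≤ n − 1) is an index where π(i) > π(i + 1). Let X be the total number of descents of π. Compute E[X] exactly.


Write X = Σ X_I over i = 1, …, 241, with X_I the indicator of one descent.
There are 241 indicators.
For each fixed i, the pair (π(i), π(i+1)) is a uniformly random ordered pair of distinct values from {1, …, 242}; by symmetry P[π(i) > π(i+1)] = 1/2.
By linearity: E[X] = 241 · (1/2) = (242 − 1) · (1/2) = 241/2 ≈ 120.500.

E[X] = 241/2 = 120.500.


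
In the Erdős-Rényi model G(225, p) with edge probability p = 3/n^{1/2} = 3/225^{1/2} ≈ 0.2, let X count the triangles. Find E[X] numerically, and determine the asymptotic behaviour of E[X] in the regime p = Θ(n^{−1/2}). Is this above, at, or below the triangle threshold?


Number of potential triangles: C(225, 3) = 1873200.
Each occurs with probability p³ ≈ (0.2)³ ≈ 8.000000e-03.
By linearity: E[X] = C(225, 3)·p³ ≈ 1873200 · 8.000000e-03 ≈ 14985.6000.
Since α = 1/2 < 1, p = c/n^{1/2} ≫ 1/n is above the triangle threshold p ~ 1/n. Asymptotically E[X] ~ (c³/6)·n^{3(1−α)} = (3³/6)·n^{1.5} → ∞; triangles are abundant w.h.p.

E[X] ≈ 14985.6000; in regime p = Θ(1/n^{1/2}) E[X] diverges (above the triangle threshold p ~ 1/n).


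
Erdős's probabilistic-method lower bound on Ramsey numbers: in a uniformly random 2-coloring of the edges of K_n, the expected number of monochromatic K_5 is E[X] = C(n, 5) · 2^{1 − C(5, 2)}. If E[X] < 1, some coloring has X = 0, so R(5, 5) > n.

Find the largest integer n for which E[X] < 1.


We need C(n, 5) · 2^{1 − 10} < 1, i.e. C(n, 5) < 2^{10 − 1} = 512.
Check values of n near the boundary:
  n = 8: C(8, 5) = 56; 56 < 512? YES
  n = 9: C(9, 5) = 126; 126 < 512? YES
  n = 10: C(10, 5) = 252; 252 < 512? YES
  n = 11: C(11, 5) = 462; 462 < 512? YES
  n = 12: C(12, 5) = 792; 792 < 512? NO
The largest n with C(n, 5) < 512 is n = 11 (where E[X] = 231/256 ≈ 0.9023). Hence R(5, 5) > 11, i.e. R(5, 5) ≥ 12.

Largest n = 11; hence R(5, 5) > 11.


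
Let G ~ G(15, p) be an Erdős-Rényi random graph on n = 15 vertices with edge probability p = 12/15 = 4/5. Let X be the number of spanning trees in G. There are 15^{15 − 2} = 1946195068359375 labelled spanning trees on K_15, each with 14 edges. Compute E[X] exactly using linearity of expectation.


K_15 has 15^{15 − 2} = 1946195068359375 labelled spanning trees.
For each such spanning tree H, let X_H = 1 if all 14 edges of H are present in G. Then P[X_H = 1] = p^{14} = (4/5)^{14} = 268435456/6103515625.
By linearity of expectation: E[X] = Σ_H E[X_H] = 1946195068359375 · p^{14} = 1946195068359375 · 268435456/6103515625 = 427972821516288/5.
Numerically: E[X] ≈ 8.559e+13.

E[X] = 1946195068359375 · (4/5)^{14} = 427972821516288/5 ≈ 8.559e+13.


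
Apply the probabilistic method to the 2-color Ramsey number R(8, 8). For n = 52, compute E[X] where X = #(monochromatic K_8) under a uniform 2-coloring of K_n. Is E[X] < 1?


E[X] = C(52, 8) · 2^{1 − 28} = 752538150 · 2^{−27} = 752538150/134217728.
As a reduced fraction: E[X] = 376269075/67108864 ≈ 5.606846.
Is E[X] < 1? NO.
Since E[X] ≥ 1, the first-moment bound is inconclusive at n = 52; it does NOT by itself certify R(8, 8) > 52.

E[X] = 376269075/67108864 ≈ 5.606846; E[X] ≥ 1; first-moment method inconclusive here.


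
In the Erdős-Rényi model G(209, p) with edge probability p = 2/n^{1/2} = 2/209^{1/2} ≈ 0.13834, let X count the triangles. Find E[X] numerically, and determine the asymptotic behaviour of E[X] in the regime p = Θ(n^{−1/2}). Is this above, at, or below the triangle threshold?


Number of potential triangles: C(209, 3) = 1499784.
Each occurs with probability p³ ≈ (0.13834)³ ≈ 2.6477109e-03.
By linearity: E[X] = C(209, 3)·p³ ≈ 1499784 · 2.6477109e-03 ≈ 3970.99439.
Since α = 1/2 < 1, p = c/n^{1/2} ≫ 1/n is above the triangle threshold p ~ 1/n. Asymptotically E[X] ~ (c³/6)·n^{3(1−α)} = (2³/6)·n^{1.5} → ∞; triangles are abundant w.h.p.

E[X] ≈ 3970.99439; in regime p = Θ(1/n^{1/2}) E[X] diverges (above the triangle threshold p ~ 1/n).


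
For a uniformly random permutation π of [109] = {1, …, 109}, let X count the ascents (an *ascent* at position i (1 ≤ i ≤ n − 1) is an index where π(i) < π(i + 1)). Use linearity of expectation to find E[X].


Write X = Σ X_I over i = 1, …, 108, with X_I the indicator of one ascent.
There are 108 indicators.
For each fixed i, the pair (π(i), π(i+1)) is a uniformly random ordered pair of distinct values from {1, …, 109}; by symmetry P[π(i) < π(i+1)] = 1/2.
By linearity: E[X] = 108 · (1/2) = (109 − 1) · (1/2) = 54 ≈ 54.000000.

E[X] = 54 = 54.000000.


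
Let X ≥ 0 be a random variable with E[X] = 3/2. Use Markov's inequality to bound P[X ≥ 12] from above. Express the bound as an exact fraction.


μ = E[X] = 3/2, a = 12.
Markov: P[X ≥ 12] ≤ μ/a = (3/2)/12 = 1/8.
Numerically: ≈ 0.1250.
(Since a = 12 > μ = 1.5000, the bound 1/8 is < 1 and informative.)

P[X ≥ 12] ≤ 1/8 ≈ 0.1250.


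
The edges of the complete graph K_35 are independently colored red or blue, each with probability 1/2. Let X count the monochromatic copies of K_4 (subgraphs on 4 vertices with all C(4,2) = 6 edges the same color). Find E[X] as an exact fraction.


Let X = Σ_S X_S over the C(35, 4) = 52360 subsets S of size 4, where X_S = 1 if the K_4 on S is monochromatic.
For a fixed S, the K_4 on S has C(4, 2) = 6 edges. P[all 6 edges red] = (1/2)^6, and likewise for blue, so P[monochromatic] = 2·(1/2)^6 = 2^{1 − 6} = 1/32.
Summing: E[X] = C(35, 4) · 2^{1 − 6} = 52360 · 1/32 = 6545/4.
Numerically: E[X] ≈ 1636.2500.

E[X] = C(35,4)·2^(1−C(4,2)) = 6545/4 ≈ 1636.2500.


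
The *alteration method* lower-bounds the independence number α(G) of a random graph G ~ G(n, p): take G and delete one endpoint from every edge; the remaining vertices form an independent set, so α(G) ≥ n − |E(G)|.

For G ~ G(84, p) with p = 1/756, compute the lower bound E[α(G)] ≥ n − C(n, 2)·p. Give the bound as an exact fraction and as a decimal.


E[|E(G)|] = C(84, 2)·p = 3486 · (1/756) = 83/18.
E[α(G)] ≥ n − E[|E(G)|] = 84 − 83/18 = 1429/18.
Numerically: ≈ 79.3889.
(This is only a lower bound; the true E[α(G)] may be larger.)

E[α(G)] ≥ 1429/18 ≈ 79.3889.


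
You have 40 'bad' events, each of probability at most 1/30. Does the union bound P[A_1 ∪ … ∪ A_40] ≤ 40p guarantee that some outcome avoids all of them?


Union bound: P[∪_{i=1}^{40} A_i] ≤ Σ_i P[A_i] ≤ 40·p = 40·(1/30) = 4/3.
Numerically: 4/3 ≈ 1.33333.
Is 4/3 < 1? NO.
Since the bound 4/3 is ≥ 1, the union bound is uninformative here; it does NOT by itself certify existence.

40·p = 4/3 ≈ 1.33333; existence NOT certified by the union bound.


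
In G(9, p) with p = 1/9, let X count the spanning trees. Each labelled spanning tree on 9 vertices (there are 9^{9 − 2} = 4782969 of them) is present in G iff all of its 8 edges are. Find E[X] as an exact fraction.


K_9 has 9^{9 − 2} = 4782969 labelled spanning trees.
For each such spanning tree H, let X_H = 1 if all 8 edges of H are present in G. Then P[X_H = 1] = p^{8} = (1/9)^{8} = 1/43046721.
By linearity of expectation: E[X] = Σ_H E[X_H] = 4782969 · p^{8} = 4782969 · 1/43046721 = 1/9.
Numerically: E[X] ≈ 0.111111.

E[X] = 4782969 · (1/9)^{8} = 1/9 ≈ 0.111111.


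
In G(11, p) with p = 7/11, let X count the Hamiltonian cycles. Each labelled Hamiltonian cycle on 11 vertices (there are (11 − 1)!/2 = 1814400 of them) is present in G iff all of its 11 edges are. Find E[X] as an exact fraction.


K_11 has (11 − 1)!/2 = 1814400 labelled Hamiltonian cycles.
For each such Hamiltonian cycle H, let X_H = 1 if all 11 edges of H are present in G. Then P[X_H = 1] = p^{11} = (7/11)^{11} = 1977326743/285311670611.
By linearity of expectation: E[X] = Σ_H E[X_H] = 1814400 · p^{11} = 1814400 · 1977326743/285311670611 = 3587661642499200/285311670611.
Numerically: E[X] ≈ 12574.5.

E[X] = 1814400 · (7/11)^{11} = 3587661642499200/285311670611 ≈ 12574.5.


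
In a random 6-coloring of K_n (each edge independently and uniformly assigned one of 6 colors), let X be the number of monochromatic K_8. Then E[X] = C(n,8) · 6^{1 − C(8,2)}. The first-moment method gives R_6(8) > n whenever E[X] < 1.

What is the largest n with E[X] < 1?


We need C(n, 8) · 6^{1 − 28} < 1, i.e. C(n, 8) < 6^{28 − 1} = 1023490369077469249536.
Check values of n near the boundary:
  n = 1589: C(1589, 8) = 990389025825605844438; 990389025825605844438 < 1023490369077469249536? YES
  n = 1590: C(1590, 8) = 995397314198933813310; 995397314198933813310 < 1023490369077469249536? YES
  n = 1591: C(1591, 8) = 1000427749141189953870; 1000427749141189953870 < 1023490369077469249536? YES
  n = 1592: C(1592, 8) = 1005480414540892933435; 1005480414540892933435 < 1023490369077469249536? YES
  n = 1593: C(1593, 8) = 1010555394551193970323; 1010555394551193970323 < 1023490369077469249536? YES
  n = 1594: C(1594, 8) = 1015652773590544255167; 1015652773590544255167 < 1023490369077469249536? YES
  n = 1595: C(1595, 8) = 1020772636343363633895; 1020772636343363633895 < 1023490369077469249536? YES
  n = 1596: C(1596, 8) = 1025915067760710553965; 1025915067760710553965 < 1023490369077469249536? NO
  n = 1597: C(1597, 8) = 1031080153060953275445; 1031080153060953275445 < 1023490369077469249536? NO
The largest n with C(n, 8) < 1023490369077469249536 is n = 1595 (where E[X] = 113419181815929292655/113721152119718805504 ≈ 0.997345). Hence R_6(8) > 1595, i.e. R_6(8) ≥ 1596.

Largest n = 1595; hence R_6(8) > 1595.


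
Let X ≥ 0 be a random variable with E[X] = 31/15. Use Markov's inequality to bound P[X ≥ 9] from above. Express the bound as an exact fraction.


μ = E[X] = 31/15, a = 9.
Markov: P[X ≥ 9] ≤ μ/a = (31/15)/9 = 31/135.
Numerically: ≈ 0.2296.
(Since a = 9 > μ = 2.0667, the bound 31/135 is < 1 and informative.)

P[X ≥ 9] ≤ 31/135 ≈ 0.2296.


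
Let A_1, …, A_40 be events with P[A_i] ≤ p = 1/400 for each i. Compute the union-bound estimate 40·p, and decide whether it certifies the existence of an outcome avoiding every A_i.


Union bound: P[∪_{i=1}^{40} A_i] ≤ Σ_i P[A_i] ≤ 40·p = 40·(1/400) = 1/10.
Numerically: 1/10 ≈ 0.10000.
Is 1/10 < 1? YES.
Since P[∪ A_i] ≤ 1/10 < 1, the complement has P[∩ A_i^c] ≥ 1 − 1/10 = 9/10 > 0, so some outcome avoids every A_i.

40·p = 1/10 ≈ 0.10000; existence CERTIFIED by the union bound.


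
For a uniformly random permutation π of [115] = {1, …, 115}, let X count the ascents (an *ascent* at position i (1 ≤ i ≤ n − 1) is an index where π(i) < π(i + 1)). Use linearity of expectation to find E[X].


Write X = Σ X_I over i = 1, …, 114, with X_I the indicator of one ascent.
There are 114 indicators.
For each fixed i, the pair (π(i), π(i+1)) is a uniformly random ordered pair of distinct values from {1, …, 115}; by symmetry P[π(i) < π(i+1)] = 1/2.
By linearity: E[X] = 114 · (1/2) = (115 − 1) · (1/2) = 57 ≈ 57.0000.

E[X] = 57 = 57.0000.


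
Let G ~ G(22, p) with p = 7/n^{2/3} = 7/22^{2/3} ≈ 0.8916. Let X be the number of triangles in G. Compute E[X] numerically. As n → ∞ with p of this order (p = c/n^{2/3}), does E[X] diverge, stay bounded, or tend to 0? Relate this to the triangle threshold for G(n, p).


Number of potential triangles: C(22, 3) = 1540.
Each occurs with probability p³ ≈ (0.8916)³ ≈ 7.086777e-01.
By linearity: E[X] = C(22, 3)·p³ ≈ 1540 · 7.086777e-01 ≈ 1091.3636.
Since α = 2/3 < 1, p = c/n^{2/3} ≫ 1/n is above the triangle threshold p ~ 1/n. Asymptotically E[X] ~ (c³/6)·n^{3(1−α)} = (7³/6)·n^{1} → ∞; triangles are abundant w.h.p.

E[X] ≈ 1091.3636; in regime p = Θ(1/n^{2/3}) E[X] diverges (above the triangle threshold p ~ 1/n).


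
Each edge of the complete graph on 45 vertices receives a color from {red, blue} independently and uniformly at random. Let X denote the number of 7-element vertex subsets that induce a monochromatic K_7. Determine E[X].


Let X = Σ_S X_S over the C(45, 7) = 45379620 subsets S of size 7, where X_S = 1 if the K_7 on S is monochromatic.
For a fixed S, the K_7 on S has C(7, 2) = 21 edges. P[all 21 edges red] = (1/2)^21, and likewise for blue, so P[monochromatic] = 2·(1/2)^21 = 2^{1 − 21} = 1/1048576.
Summing: E[X] = C(45, 7) · 2^{1 − 21} = 45379620 · 1/1048576 = 11344905/262144.
Numerically: E[X] ≈ 43.2774.

E[X] = C(45,7)·2^(1−C(7,2)) = 11344905/262144 ≈ 43.2774.


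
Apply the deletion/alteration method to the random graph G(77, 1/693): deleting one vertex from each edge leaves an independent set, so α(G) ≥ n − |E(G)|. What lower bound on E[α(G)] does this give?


E[|E(G)|] = C(77, 2)·p = 2926 · (1/693) = 38/9.
E[α(G)] ≥ n − E[|E(G)|] = 77 − 38/9 = 655/9.
Numerically: ≈ 72.77778.
(This is only a lower bound; the true E[α(G)] may be larger.)

E[α(G)] ≥ 655/9 ≈ 72.77778.


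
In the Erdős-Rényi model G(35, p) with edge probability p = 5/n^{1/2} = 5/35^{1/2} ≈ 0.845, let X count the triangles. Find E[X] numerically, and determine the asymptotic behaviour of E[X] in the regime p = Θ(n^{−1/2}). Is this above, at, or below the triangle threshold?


Number of potential triangles: C(35, 3) = 6545.
Each occurs with probability p³ ≈ (0.845)³ ≈ 6.03682e-01.
By linearity: E[X] = C(35, 3)·p³ ≈ 6545 · 6.03682e-01 ≈ 3951.096.
Since α = 1/2 < 1, p = c/n^{1/2} ≫ 1/n is above the triangle threshold p ~ 1/n. Asymptotically E[X] ~ (c³/6)·n^{3(1−α)} = (5³/6)·n^{1.5} → ∞; triangles are abundant w.h.p.

E[X] ≈ 3951.096; in regime p = Θ(1/n^{1/2}) E[X] diverges (above the triangle threshold p ~ 1/n).


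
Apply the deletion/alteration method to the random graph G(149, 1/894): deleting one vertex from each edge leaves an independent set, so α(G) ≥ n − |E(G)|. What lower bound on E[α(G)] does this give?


E[|E(G)|] = C(149, 2)·p = 11026 · (1/894) = 37/3.
E[α(G)] ≥ n − E[|E(G)|] = 149 − 37/3 = 410/3.
Numerically: ≈ 136.666667.
(This is only a lower bound; the true E[α(G)] may be larger.)

E[α(G)] ≥ 410/3 ≈ 136.666667.


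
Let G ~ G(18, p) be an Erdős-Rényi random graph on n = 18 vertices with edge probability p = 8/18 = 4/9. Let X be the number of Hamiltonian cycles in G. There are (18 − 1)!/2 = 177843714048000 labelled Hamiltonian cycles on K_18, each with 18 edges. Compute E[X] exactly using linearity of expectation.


K_18 has (18 − 1)!/2 = 177843714048000 labelled Hamiltonian cycles.
For each such Hamiltonian cycle H, let X_H = 1 if all 18 edges of H are present in G. Then P[X_H = 1] = p^{18} = (4/9)^{18} = 68719476736/150094635296999121.
Summing the indicators: E[X] = Σ_H E[X_H] = 177843714048000 · p^{18} = 177843714048000 · 68719476736/150094635296999121 = 16764508875398316032000/205891132094649.
Numerically: E[X] ≈ 8.14e+07.

E[X] = 177843714048000 · (4/9)^{18} = 16764508875398316032000/205891132094649 ≈ 8.14e+07.


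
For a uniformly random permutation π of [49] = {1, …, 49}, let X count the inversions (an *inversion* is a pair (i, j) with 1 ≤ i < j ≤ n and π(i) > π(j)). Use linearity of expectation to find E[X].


Write X = Σ X_I over the C(49, 2) = 1176 pairs i < j, with X_I the indicator of one inversion.
There are 1176 indicators.
For each fixed pair i < j, the values π(i) and π(j) are two distinct elements of {1, …, 49} in uniformly random order; by symmetry P[π(i) > π(j)] = 1/2.
By linearity: E[X] = 1176 · (1/2) = C(49, 2) · (1/2) = 1176/2 = 588 ≈ 588.000.

E[X] = 588 = 588.000.


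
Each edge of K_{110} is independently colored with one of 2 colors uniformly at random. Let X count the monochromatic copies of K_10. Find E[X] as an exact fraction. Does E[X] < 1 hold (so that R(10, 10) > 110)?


E[X] = C(110, 10) · 2^{1 − 45} = 46897636623981 · 2^{−44} = 46897636623981/17592186044416.
As a reduced fraction: E[X] = 46897636623981/17592186044416 ≈ 2.66582.
Is E[X] < 1? NO.
Since E[X] ≥ 1, the first-moment bound is inconclusive at n = 110; it does NOT by itself certify R(10, 10) > 110.

E[X] = 46897636623981/17592186044416 ≈ 2.66582; E[X] ≥ 1; first-moment method inconclusive here.


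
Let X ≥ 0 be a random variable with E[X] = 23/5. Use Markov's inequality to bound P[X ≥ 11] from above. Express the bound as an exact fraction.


μ = E[X] = 23/5, a = 11.
Markov: P[X ≥ 11] ≤ μ/a = (23/5)/11 = 23/55.
Numerically: ≈ 0.418.
(Since a = 11 > μ = 4.600, the bound 23/55 is < 1 and informative.)

P[X ≥ 11] ≤ 23/55 ≈ 0.418.


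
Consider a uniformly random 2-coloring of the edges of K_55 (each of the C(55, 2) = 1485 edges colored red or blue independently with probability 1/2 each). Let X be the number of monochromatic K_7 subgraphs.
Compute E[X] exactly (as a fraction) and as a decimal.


Let X = Σ_S X_S over the C(55, 7) = 202927725 subsets S of size 7, where X_S = 1 if the K_7 on S is monochromatic.
For a fixed S, the K_7 on S has C(7, 2) = 21 edges. P[all 21 edges red] = (1/2)^21, and likewise for blue, so P[monochromatic] = 2·(1/2)^21 = 2^{1 − 21} = 1/1048576.
By linearity: E[X] = C(55, 7) · 2^{1 − 21} = 202927725 · 1/1048576 = 202927725/1048576.
Numerically: E[X] ≈ 193.527.

E[X] = C(55,7)·2^(1−C(7,2)) = 202927725/1048576 ≈ 193.527.


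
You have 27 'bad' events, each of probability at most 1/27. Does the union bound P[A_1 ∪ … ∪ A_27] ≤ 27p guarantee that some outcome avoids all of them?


Union bound: P[∪_{i=1}^{27} A_i] ≤ Σ_i P[A_i] ≤ 27·p = 27·(1/27) = 1.
Numerically: 1 ≈ 1.00000.
Is 1 < 1? NO.
Since the bound 1 is ≥ 1, the union bound is uninformative here; it does NOT by itself certify existence.

27·p = 1 ≈ 1.00000; existence NOT certified by the union bound.


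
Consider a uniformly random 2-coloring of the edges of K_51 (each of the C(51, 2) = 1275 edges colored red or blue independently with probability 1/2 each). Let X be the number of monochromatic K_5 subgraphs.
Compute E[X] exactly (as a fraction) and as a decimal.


Let X = Σ_S X_S over the C(51, 5) = 2349060 subsets S of size 5, where X_S = 1 if the K_5 on S is monochromatic.
For a fixed S, the K_5 on S has C(5, 2) = 10 edges. P[all 10 edges red] = (1/2)^10, and likewise for blue, so P[monochromatic] = 2·(1/2)^10 = 2^{1 − 10} = 1/512.
By linearity of expectation: E[X] = C(51, 5) · 2^{1 − 10} = 2349060 · 1/512 = 587265/128.
Numerically: E[X] ≈ 4588.00781.

E[X] = C(51,5)·2^(1−C(5,2)) = 587265/128 ≈ 4588.00781.


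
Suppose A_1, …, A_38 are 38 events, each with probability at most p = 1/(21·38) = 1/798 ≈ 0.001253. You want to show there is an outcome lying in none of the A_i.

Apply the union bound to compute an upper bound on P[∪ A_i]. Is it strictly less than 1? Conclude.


Union bound: P[∪_{i=1}^{38} A_i] ≤ Σ_i P[A_i] ≤ 38·p = 38·(1/798) = 1/21.
Numerically: 1/21 ≈ 0.047619.
Is 1/21 < 1? YES.
Since P[∪ A_i] ≤ 1/21 < 1, the complement has P[∩ A_i^c] ≥ 1 − 1/21 = 20/21 > 0, so some outcome avoids every A_i.

38·p = 1/21 ≈ 0.047619; existence CERTIFIED by the union bound.


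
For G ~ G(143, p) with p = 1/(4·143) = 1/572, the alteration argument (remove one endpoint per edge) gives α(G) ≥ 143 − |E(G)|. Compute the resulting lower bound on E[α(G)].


E[|E(G)|] = C(143, 2)·p = 10153 · (1/572) = 71/4.
E[α(G)] ≥ n − E[|E(G)|] = 143 − 71/4 = 501/4.
Numerically: ≈ 125.250.
(This is only a lower bound; the true E[α(G)] may be larger.)

E[α(G)] ≥ 501/4 ≈ 125.250.


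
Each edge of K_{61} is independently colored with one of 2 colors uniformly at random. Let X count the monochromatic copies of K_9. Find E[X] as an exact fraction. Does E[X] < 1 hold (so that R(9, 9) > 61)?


E[X] = C(61, 9) · 2^{1 − 36} = 17341763505 · 2^{−35} = 17341763505/34359738368.
As a reduced fraction: E[X] = 17341763505/34359738368 ≈ 0.5047.
Is E[X] < 1? YES.
Since E[X] < 1, there exists a 2-coloring of K_{61} with no monochromatic K_9; hence R(9, 9) > 61.

E[X] = 17341763505/34359738368 ≈ 0.5047; E[X] < 1, so R(9, 9) > 61.


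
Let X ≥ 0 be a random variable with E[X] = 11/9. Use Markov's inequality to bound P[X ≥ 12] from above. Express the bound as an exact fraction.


μ = E[X] = 11/9, a = 12.
Markov: P[X ≥ 12] ≤ μ/a = (11/9)/12 = 11/108.
Numerically: ≈ 0.102.
(Since a = 12 > μ = 1.222, the bound 11/108 is < 1 and informative.)

P[X ≥ 12] ≤ 11/108 ≈ 0.102.


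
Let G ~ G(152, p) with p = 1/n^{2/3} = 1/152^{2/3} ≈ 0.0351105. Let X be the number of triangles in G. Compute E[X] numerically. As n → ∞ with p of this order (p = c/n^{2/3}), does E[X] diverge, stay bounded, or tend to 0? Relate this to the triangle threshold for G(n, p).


Number of potential triangles: C(152, 3) = 573800.
Each occurs with probability p³ ≈ (0.0351105)³ ≈ 4.32825485e-05.
By linearity: E[X] = C(152, 3)·p³ ≈ 573800 · 4.32825485e-05 ≈ 24.835526.
Since α = 2/3 < 1, p = c/n^{2/3} ≫ 1/n is above the triangle threshold p ~ 1/n. Asymptotically E[X] ~ (c³/6)·n^{3(1−α)} = (1³/6)·n^{1} → ∞; triangles are abundant w.h.p.

E[X] ≈ 24.835526; in regime p = Θ(1/n^{2/3}) E[X] diverges (above the triangle threshold p ~ 1/n).


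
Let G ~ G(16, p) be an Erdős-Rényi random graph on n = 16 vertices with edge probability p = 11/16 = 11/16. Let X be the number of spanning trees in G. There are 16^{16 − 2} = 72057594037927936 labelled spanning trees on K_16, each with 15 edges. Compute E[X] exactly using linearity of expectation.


K_16 has 16^{16 − 2} = 72057594037927936 labelled spanning trees.
For each such spanning tree H, let X_H = 1 if all 15 edges of H are present in G. Then P[X_H = 1] = p^{15} = (11/16)^{15} = 4177248169415651/1152921504606846976.
By linearity of expectation: E[X] = Σ_H E[X_H] = 72057594037927936 · p^{15} = 72057594037927936 · 4177248169415651/1152921504606846976 = 4177248169415651/16.
Numerically: E[X] ≈ 2.6108e+14.

E[X] = 72057594037927936 · (11/16)^{15} = 4177248169415651/16 ≈ 2.6108e+14.


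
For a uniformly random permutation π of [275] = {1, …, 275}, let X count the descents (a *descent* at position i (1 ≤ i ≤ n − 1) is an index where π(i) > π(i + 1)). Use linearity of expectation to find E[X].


Write X = Σ X_I over i = 1, …, 274, with X_I the indicator of one descent.
There are 274 indicators.
For each fixed i, the pair (π(i), π(i+1)) is a uniformly random ordered pair of distinct values from {1, …, 275}; by symmetry P[π(i) > π(i+1)] = 1/2.
By linearity: E[X] = 274 · (1/2) = (275 − 1) · (1/2) = 137 ≈ 137.00000.

E[X] = 137 = 137.00000.


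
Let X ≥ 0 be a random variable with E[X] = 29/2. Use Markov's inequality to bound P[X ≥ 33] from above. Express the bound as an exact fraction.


μ = E[X] = 29/2, a = 33.
Markov: P[X ≥ 33] ≤ μ/a = (29/2)/33 = 29/66.
Numerically: ≈ 0.439.
(Since a = 33 > μ = 14.500, the bound 29/66 is < 1 and informative.)

P[X ≥ 33] ≤ 29/66 ≈ 0.439.


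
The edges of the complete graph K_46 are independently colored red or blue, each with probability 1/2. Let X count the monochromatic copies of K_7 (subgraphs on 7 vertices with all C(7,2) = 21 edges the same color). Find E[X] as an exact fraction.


Let X = Σ_S X_S over the C(46, 7) = 53524680 subsets S of size 7, where X_S = 1 if the K_7 on S is monochromatic.
For a fixed S, the K_7 on S has C(7, 2) = 21 edges. P[all 21 edges red] = (1/2)^21, and likewise for blue, so P[monochromatic] = 2·(1/2)^21 = 2^{1 − 21} = 1/1048576.
Summing: E[X] = C(46, 7) · 2^{1 − 21} = 53524680 · 1/1048576 = 6690585/131072.
Numerically: E[X] ≈ 51.04511.

E[X] = C(46,7)·2^(1−C(7,2)) = 6690585/131072 ≈ 51.04511.


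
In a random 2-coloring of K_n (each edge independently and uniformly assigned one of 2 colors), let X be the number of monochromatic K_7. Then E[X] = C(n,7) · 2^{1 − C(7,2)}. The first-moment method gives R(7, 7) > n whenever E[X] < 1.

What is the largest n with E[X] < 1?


We need C(n, 7) · 2^{1 − 21} < 1, i.e. C(n, 7) < 2^{21 − 1} = 1048576.
Check values of n near the boundary:
  n = 22: C(22, 7) = 170544; 170544 < 1048576? YES
  n = 23: C(23, 7) = 245157; 245157 < 1048576? YES
  n = 24: C(24, 7) = 346104; 346104 < 1048576? YES
  n = 25: C(25, 7) = 480700; 480700 < 1048576? YES
  n = 26: C(26, 7) = 657800; 657800 < 1048576? YES
  n = 27: C(27, 7) = 888030; 888030 < 1048576? YES
  n = 28: C(28, 7) = 1184040; 1184040 < 1048576? NO
  n = 29: C(29, 7) = 1560780; 1560780 < 1048576? NO
  n = 30: C(30, 7) = 2035800; 2035800 < 1048576? NO
The largest n with C(n, 7) < 1048576 is n = 27 (where E[X] = 444015/524288 ≈ 0.8468914). Hence R(7, 7) > 27, i.e. R(7, 7) ≥ 28.

Largest n = 27; hence R(7, 7) > 27.


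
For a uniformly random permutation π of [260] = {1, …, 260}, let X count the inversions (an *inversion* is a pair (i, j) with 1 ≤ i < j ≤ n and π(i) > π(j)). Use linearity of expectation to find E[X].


Write X = Σ X_I over the C(260, 2) = 33670 pairs i < j, with X_I the indicator of one inversion.
There are 33670 indicators.
For each fixed pair i < j, the values π(i) and π(j) are two distinct elements of {1, …, 260} in uniformly random order; by symmetry P[π(i) > π(j)] = 1/2.
By linearity: E[X] = 33670 · (1/2) = C(260, 2) · (1/2) = 33670/2 = 16835 ≈ 16835.000.

E[X] = 16835 = 16835.000.


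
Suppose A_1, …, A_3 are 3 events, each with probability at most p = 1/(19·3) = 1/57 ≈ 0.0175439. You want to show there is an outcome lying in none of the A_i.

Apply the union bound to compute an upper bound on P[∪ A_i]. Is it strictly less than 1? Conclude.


Union bound: P[∪_{i=1}^{3} A_i] ≤ Σ_i P[A_i] ≤ 3·p = 3·(1/57) = 1/19.
Numerically: 1/19 ≈ 0.0526316.
Is 1/19 < 1? YES.
Since P[∪ A_i] ≤ 1/19 < 1, the complement has P[∩ A_i^c] ≥ 1 − 1/19 = 18/19 > 0, so some outcome avoids every A_i.

3·p = 1/19 ≈ 0.0526316; existence CERTIFIED by the union bound.


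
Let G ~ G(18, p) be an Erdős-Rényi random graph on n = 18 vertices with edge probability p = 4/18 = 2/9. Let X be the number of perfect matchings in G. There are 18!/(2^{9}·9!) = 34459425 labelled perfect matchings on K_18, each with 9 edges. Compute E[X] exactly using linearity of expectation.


K_18 has 18!/(2^{9}·9!) = 34459425 labelled perfect matchings.
For each such perfect matching H, let X_H = 1 if all 9 edges of H are present in G. Then P[X_H = 1] = p^{9} = (2/9)^{9} = 512/387420489.
Summing the indicators: E[X] = Σ_H E[X_H] = 34459425 · p^{9} = 34459425 · 512/387420489 = 217817600/4782969.
Numerically: E[X] ≈ 45.54.

E[X] = 34459425 · (2/9)^{9} = 217817600/4782969 ≈ 45.54.


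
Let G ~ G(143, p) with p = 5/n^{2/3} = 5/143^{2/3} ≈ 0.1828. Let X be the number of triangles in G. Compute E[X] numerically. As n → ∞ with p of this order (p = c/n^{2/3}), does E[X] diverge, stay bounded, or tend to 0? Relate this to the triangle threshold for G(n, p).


Number of potential triangles: C(143, 3) = 477191.
Each occurs with probability p³ ≈ (0.1828)³ ≈ 6.112768e-03.
By linearity: E[X] = C(143, 3)·p³ ≈ 477191 · 6.112768e-03 ≈ 2916.9580.
Since α = 2/3 < 1, p = c/n^{2/3} ≫ 1/n is above the triangle threshold p ~ 1/n. Asymptotically E[X] ~ (c³/6)·n^{3(1−α)} = (5³/6)·n^{1} → ∞; triangles are abundant w.h.p.

E[X] ≈ 2916.9580; in regime p = Θ(1/n^{2/3}) E[X] diverges (above the triangle threshold p ~ 1/n).


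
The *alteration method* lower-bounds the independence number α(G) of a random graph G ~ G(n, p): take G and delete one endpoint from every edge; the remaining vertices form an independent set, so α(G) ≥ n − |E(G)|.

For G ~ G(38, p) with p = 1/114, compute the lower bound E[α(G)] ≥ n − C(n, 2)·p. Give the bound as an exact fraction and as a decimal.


E[|E(G)|] = C(38, 2)·p = 703 · (1/114) = 37/6.
E[α(G)] ≥ n − E[|E(G)|] = 38 − 37/6 = 191/6.
Numerically: ≈ 31.83333.
(This is only a lower bound; the true E[α(G)] may be larger.)

E[α(G)] ≥ 191/6 ≈ 31.83333.


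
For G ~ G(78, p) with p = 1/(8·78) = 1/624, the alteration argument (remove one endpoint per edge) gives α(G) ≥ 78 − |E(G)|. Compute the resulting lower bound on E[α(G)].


E[|E(G)|] = C(78, 2)·p = 3003 · (1/624) = 77/16.
E[α(G)] ≥ n − E[|E(G)|] = 78 − 77/16 = 1171/16.
Numerically: ≈ 73.187500.
(This is only a lower bound; the true E[α(G)] may be larger.)

E[α(G)] ≥ 1171/16 ≈ 73.187500.


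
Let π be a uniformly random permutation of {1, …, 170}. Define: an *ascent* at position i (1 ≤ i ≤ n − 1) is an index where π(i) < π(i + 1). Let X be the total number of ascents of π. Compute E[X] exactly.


Write X = Σ X_I over i = 1, …, 169, with X_I the indicator of one ascent.
There are 169 indicators.
For each fixed i, the pair (π(i), π(i+1)) is a uniformly random ordered pair of distinct values from {1, …, 170}; by symmetry P[π(i) < π(i+1)] = 1/2.
By linearity: E[X] = 169 · (1/2) = (170 − 1) · (1/2) = 169/2 ≈ 84.500000.

E[X] = 169/2 = 84.500000.


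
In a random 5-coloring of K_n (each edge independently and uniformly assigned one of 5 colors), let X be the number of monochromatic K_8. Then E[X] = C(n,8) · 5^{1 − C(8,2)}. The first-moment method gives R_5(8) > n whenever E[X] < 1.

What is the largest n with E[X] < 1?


We need C(n, 8) · 5^{1 − 28} < 1, i.e. C(n, 8) < 5^{28 − 1} = 7450580596923828125.
Check values of n near the boundary:
  n = 860: C(860, 8) = 7182671140665308145; 7182671140665308145 < 7450580596923828125? YES
  n = 861: C(861, 8) = 7250034996615275865; 7250034996615275865 < 7450580596923828125? YES
  n = 862: C(862, 8) = 7317951015318931845; 7317951015318931845 < 7450580596923828125? YES
  n = 863: C(863, 8) = 7386423071602617757; 7386423071602617757 < 7450580596923828125? YES
  n = 864: C(864, 8) = 7455455062926006708; 7455455062926006708 < 7450580596923828125? NO
  n = 865: C(865, 8) = 7525050909487743060; 7525050909487743060 < 7450580596923828125? NO
The largest n with C(n, 8) < 7450580596923828125 is n = 863 (where E[X] = 7386423071602617757/7450580596923828125 ≈ 0.991). Hence R_5(8) > 863, i.e. R_5(8) ≥ 864.

Largest n = 863; hence R_5(8) > 863.
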